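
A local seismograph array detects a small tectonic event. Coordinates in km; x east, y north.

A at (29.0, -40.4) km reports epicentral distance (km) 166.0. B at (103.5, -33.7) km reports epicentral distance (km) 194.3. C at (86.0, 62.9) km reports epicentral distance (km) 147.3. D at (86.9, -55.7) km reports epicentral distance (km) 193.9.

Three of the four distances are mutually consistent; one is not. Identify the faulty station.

A

Solve using three stations at a time. Using B, C, D (subtract circle equations pairwise → linear system) gives (x, y) ≈ (-60.8, 69.5).
Distances from that point to each station vs reported:
  A: calculated 142.0 vs reported 166.0 → residual 24.0 km
  B: calculated 194.1 vs reported 194.3 → residual 0.2 km
  C: calculated 147.0 vs reported 147.3 → residual 0.3 km
  D: calculated 193.7 vs reported 193.9 → residual 0.2 km
B, C, D are mutually consistent (residuals ≈ 0); A is off by 24.0 km.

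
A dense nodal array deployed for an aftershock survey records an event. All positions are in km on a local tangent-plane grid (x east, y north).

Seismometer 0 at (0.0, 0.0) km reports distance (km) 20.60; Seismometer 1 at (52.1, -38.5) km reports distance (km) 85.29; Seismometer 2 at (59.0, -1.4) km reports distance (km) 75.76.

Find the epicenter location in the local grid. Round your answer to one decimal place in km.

-15.2 km east, 13.9 km north

Circle about each station: x² + y² = 20.60²; (x − 52.1)² + (y + 38.5)² = 85.29²; (x − 59.0)² + (y + 1.4)² = 75.76².
Subtracting the Seismometer 0 equation from the Seismometer 1 and Seismometer 2 equations removes the quadratic terms:
104.2 x − 77.0 y = -2653.36
118.0 x − 2.8 y = -1832.26
Solving the 2×2 system: x ≈ -15.2, y ≈ 13.9 km.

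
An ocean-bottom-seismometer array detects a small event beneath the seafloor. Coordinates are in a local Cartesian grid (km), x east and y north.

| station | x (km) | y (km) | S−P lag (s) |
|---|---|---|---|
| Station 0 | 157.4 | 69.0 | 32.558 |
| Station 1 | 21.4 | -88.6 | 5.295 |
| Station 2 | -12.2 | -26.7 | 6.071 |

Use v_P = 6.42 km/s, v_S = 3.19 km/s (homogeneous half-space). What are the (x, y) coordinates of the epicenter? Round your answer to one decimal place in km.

x ≈ -0.9 km, y ≈ -63.5 km

Distance from S−P lag: d = Δt · v_P v_S / (v_P − v_S) = Δt · (6.42·3.19)/(6.42−3.19) ≈ 6.3405·Δt.
So d_Station 0 = 206.43, d_Station 1 = 33.57, d_Station 2 = 38.49 km.
Circle about each station: (x − 157.4)² + (y − 69.0)² = 206.43²; (x − 21.4)² + (y + 88.6)² = 33.57²; (x + 12.2)² + (y + 26.7)² = 38.49².
Subtracting the Station 0 equation from the Station 1 and Station 2 equations removes the quadratic terms:
-272.0 x − 315.2 y = 20258.56
-339.2 x − 191.4 y = 12457.83
Solving the 2×2 system: x ≈ -0.9, y ≈ -63.5 km.
Check against Station 0 (with the unrounded x, y): √((x − 157.4)²+(y − 69.0)²) = 206.43 ≈ 206.43 km. ✓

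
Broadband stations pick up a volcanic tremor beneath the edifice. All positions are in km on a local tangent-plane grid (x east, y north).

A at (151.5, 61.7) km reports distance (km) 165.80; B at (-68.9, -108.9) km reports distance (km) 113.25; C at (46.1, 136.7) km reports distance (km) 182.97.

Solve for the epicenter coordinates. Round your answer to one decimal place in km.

x ≈ 24.6 km, y ≈ -45.0 km

Circle about each station: (x − 151.5)² + (y − 61.7)² = 165.80²; (x + 68.9)² + (y + 108.9)² = 113.25²; (x − 46.1)² + (y − 136.7)² = 182.97².
Subtracting the A equation from the B and C equations removes the quadratic terms:
-440.8 x − 341.2 y = 4511.36
-210.8 x + 150.0 y = -11935.42
Solving the 2×2 system: x ≈ 24.6, y ≈ -45.0 km.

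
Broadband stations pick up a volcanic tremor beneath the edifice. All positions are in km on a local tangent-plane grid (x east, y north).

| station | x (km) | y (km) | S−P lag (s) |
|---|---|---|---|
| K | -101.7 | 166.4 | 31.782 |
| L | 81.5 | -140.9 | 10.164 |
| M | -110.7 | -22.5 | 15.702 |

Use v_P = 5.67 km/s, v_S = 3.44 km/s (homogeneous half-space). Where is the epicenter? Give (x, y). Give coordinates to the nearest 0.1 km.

Distance from S−P lag: d = Δt · v_P v_S / (v_P − v_S) = Δt · (5.67·3.44)/(5.67−3.44) ≈ 8.7465·Δt.
So d_K = 277.98, d_L = 88.90, d_M = 137.34 km.
Circle about each station: (x + 101.7)² + (y − 166.4)² = 277.98²; (x − 81.5)² + (y + 140.9)² = 88.90²; (x + 110.7)² + (y + 22.5)² = 137.34².
Subtracting pairs of circle equations eliminates x²+y² and gives linear equations (the radical axes):
366.4 x − 614.6 y = 57832.88
-18.0 x − 377.8 y = 33139.49
Solving the 2×2 system: x ≈ 9.9, y ≈ -88.2 km.
Check against K (with the unrounded x, y): √((x + 101.7)²+(y − 166.4)²) = 277.98 ≈ 277.98 km. ✓

9.9 km east, -88.2 km north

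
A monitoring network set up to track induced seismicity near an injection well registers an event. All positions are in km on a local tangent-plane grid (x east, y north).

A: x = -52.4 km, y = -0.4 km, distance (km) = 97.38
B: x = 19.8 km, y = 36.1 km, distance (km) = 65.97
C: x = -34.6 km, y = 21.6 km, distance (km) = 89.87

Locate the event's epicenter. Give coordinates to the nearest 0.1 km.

41.5 km east, -26.2 km north

Circle about each station: (x + 52.4)² + (y + 0.4)² = 97.38²; (x − 19.8)² + (y − 36.1)² = 65.97²; (x + 34.6)² + (y − 21.6)² = 89.87².
Subtracting the A equation from the B and C equations removes the quadratic terms:
144.4 x + 73.0 y = 4080.15
35.6 x + 44.0 y = 324.05
Solving the 2×2 system: x ≈ 41.5, y ≈ -26.2 km.
Check against A (with the unrounded x, y): √((x + 52.4)²+(y + 0.4)²) = 97.40 ≈ 97.38 km. ✓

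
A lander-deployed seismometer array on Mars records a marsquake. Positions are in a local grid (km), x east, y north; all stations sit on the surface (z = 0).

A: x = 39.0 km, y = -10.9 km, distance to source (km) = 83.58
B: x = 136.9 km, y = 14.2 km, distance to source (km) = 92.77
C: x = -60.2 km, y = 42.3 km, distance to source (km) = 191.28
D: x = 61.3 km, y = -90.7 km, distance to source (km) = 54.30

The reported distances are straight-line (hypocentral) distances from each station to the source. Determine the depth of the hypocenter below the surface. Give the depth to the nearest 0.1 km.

Each station gives a sphere (x−x_i)² + (y−y_i)² + z² = d_i² (stations at z=0).
Subtracting the A sphere from B and C: z² cancels, leaving linear equations in x and y:
195.8 x + 50.2 y = 15682.78
-198.4 x + 106.4 y = -25828.90
Solving: x ≈ 96.297, y ≈ -63.191 km (keep extra digits for the depth step; rounded: 96.3, -63.2).
Then from the A sphere: z² = 83.58² − (x − 39.0)² − (y + 10.9)² with x = 96.297, y = -63.191, so z ≈ 31.118 ≈ 31.1 km.

depth ≈ 31.1 km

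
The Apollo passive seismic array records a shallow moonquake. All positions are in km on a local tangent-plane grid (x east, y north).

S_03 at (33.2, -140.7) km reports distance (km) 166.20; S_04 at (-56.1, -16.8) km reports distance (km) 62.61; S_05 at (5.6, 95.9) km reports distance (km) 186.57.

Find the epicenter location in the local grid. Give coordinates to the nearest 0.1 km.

Circle about each station: (x − 33.2)² + (y + 140.7)² = 166.20²; (x + 56.1)² + (y + 16.8)² = 62.61²; (x − 5.6)² + (y − 95.9)² = 186.57².
Subtracting the S_03 equation from the S_04 and S_05 equations removes the quadratic terms:
-178.6 x + 247.8 y = 6233.15
-55.2 x + 473.2 y = -18856.48
Solving the 2×2 system: x ≈ -107.6, y ≈ -52.4 km.
Check against S_03 (with the unrounded x, y): √((x − 33.2)²+(y + 140.7)²) = 166.20 ≈ 166.20 km. ✓

-107.6 km east, -52.4 km north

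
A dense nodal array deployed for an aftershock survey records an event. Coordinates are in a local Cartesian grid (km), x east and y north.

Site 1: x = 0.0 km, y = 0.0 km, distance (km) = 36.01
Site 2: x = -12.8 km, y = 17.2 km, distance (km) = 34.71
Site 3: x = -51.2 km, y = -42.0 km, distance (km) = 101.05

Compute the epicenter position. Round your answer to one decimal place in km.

Circle about each station: x² + y² = 36.01²; (x + 12.8)² + (y − 17.2)² = 34.71²; (x + 51.2)² + (y + 42.0)² = 101.05².
Subtracting the Site 1 equation from the Site 2 and Site 3 equations removes the quadratic terms:
-25.6 x + 34.4 y = 551.62
-102.4 x − 84.0 y = -4528.94
Solving the 2×2 system: x ≈ 19.3, y ≈ 30.4 km.

x ≈ 19.3 km, y ≈ 30.4 km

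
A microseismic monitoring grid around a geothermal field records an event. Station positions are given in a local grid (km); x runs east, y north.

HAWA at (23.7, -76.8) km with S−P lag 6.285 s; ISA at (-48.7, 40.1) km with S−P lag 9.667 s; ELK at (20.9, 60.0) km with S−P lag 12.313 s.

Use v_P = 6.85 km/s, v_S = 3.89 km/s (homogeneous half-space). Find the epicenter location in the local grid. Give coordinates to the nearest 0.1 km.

Distance from S−P lag: d = Δt · v_P v_S / (v_P − v_S) = Δt · (6.85·3.89)/(6.85−3.89) ≈ 9.0022·Δt.
So d_HAWA = 56.58, d_ISA = 87.02, d_ELK = 110.84 km.
Circle about each station: (x − 23.7)² + (y + 76.8)² = 56.58²; (x + 48.7)² + (y − 40.1)² = 87.02²; (x − 20.9)² + (y − 60.0)² = 110.84².
Subtracting pairs of circle equations eliminates x²+y² and gives linear equations (the radical axes):
-144.8 x + 233.8 y = -6851.41
-5.6 x + 273.6 y = -11507.33
Solving the 2×2 system: x ≈ -21.3, y ≈ -42.5 km.

x ≈ -21.3 km, y ≈ -42.5 km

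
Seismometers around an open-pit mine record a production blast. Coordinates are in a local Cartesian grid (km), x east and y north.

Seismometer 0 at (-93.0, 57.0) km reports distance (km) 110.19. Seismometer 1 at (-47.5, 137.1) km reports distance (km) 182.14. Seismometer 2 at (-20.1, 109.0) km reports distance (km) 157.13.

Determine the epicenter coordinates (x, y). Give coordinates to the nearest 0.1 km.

Circle about each station: (x + 93.0)² + (y − 57.0)² = 110.19²; (x + 47.5)² + (y − 137.1)² = 182.14²; (x + 20.1)² + (y − 109.0)² = 157.13².
Subtracting the Seismometer 0 equation from the Seismometer 1 and Seismometer 2 equations removes the quadratic terms:
91.0 x + 160.2 y = -11878.48
145.8 x + 104.0 y = -12160.99
Solving the 2×2 system: x ≈ -51.3, y ≈ -45.0 km.
Check against Seismometer 0 (with the unrounded x, y): √((x + 93.0)²+(y − 57.0)²) = 110.19 ≈ 110.19 km. ✓

x ≈ -51.3 km, y ≈ -45.0 km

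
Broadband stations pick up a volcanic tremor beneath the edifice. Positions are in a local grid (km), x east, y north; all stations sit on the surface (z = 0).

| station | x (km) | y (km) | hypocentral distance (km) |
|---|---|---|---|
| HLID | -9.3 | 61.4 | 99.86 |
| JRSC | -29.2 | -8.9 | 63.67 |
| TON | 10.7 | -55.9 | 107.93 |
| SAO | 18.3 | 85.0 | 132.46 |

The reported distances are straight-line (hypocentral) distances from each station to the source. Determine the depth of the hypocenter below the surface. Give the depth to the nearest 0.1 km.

49.6 km

Each station gives a sphere (x−x_i)² + (y−y_i)² + z² = d_i² (stations at z=0).
Subtracting the HLID sphere from JRSC and TON: z² cancels, leaving linear equations in x and y:
-39.8 x − 140.6 y = 2993.55
40.0 x − 234.6 y = -2294.02
Solving: x ≈ -68.499, y ≈ -1.901 km (keep extra digits for the depth step; rounded: -68.5, -1.9).
Then from the HLID sphere: z² = 99.86² − (x + 9.3)² − (y − 61.4)² with x = -68.499, y = -1.901, so z ≈ 49.603 ≈ 49.6 km.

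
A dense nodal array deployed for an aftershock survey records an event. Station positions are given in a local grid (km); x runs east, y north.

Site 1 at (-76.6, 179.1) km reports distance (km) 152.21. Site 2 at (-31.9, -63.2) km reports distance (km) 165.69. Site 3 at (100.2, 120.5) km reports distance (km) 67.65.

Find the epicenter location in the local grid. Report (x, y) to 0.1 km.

42.8 km east, 84.7 km north

Circle about each station: (x + 76.6)² + (y − 179.1)² = 152.21²; (x + 31.9)² + (y + 63.2)² = 165.69²; (x − 100.2)² + (y − 120.5)² = 67.65².
Subtracting pairs of circle equations eliminates x²+y² and gives linear equations (the radical axes):
89.4 x − 484.6 y = -37217.81
353.6 x − 117.2 y = 5207.28
Solving the 2×2 system: x ≈ 42.8, y ≈ 84.7 km.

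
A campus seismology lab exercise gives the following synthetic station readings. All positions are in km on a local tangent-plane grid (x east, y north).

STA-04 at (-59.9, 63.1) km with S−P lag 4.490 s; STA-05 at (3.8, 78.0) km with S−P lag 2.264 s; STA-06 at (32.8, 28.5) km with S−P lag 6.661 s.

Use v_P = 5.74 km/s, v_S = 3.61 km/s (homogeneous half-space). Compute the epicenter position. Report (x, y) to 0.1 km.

-16.8 km east, 70.2 km north

Distance from S−P lag: d = Δt · v_P v_S / (v_P − v_S) = Δt · (5.74·3.61)/(5.74−3.61) ≈ 9.7284·Δt.
So d_STA-04 = 43.68, d_STA-05 = 22.02, d_STA-06 = 64.80 km.
Circle about each station: (x + 59.9)² + (y − 63.1)² = 43.68²; (x − 3.8)² + (y − 78.0)² = 22.02²; (x − 32.8)² + (y − 28.5)² = 64.80².
Subtracting the STA-04 equation from the STA-05 and STA-06 equations removes the quadratic terms:
127.4 x + 29.8 y = -48.12
185.4 x − 69.2 y = -7972.63
Solving the 2×2 system: x ≈ -16.8, y ≈ 70.2 km.
Check against STA-04 (with the unrounded x, y): √((x + 59.9)²+(y − 63.1)²) = 43.68 ≈ 43.68 km. ✓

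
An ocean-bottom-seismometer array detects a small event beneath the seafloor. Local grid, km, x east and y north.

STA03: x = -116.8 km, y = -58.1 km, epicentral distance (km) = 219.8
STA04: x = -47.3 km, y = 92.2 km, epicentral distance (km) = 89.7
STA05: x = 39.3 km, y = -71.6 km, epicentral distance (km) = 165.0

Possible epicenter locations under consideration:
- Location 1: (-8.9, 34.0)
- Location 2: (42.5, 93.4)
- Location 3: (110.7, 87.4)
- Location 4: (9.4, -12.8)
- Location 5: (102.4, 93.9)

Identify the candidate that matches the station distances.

Location 2

For each candidate, compare |candidate − station| to the reported distance:
Location 1: residuals STA03 77.9, STA04 20.0, STA05 48.9 → max 77.9 km
Location 2: residuals STA03 0.0, STA04 0.1, STA05 0.0 → max 0.1 km
Location 3: residuals STA03 50.2, STA04 68.4, STA05 9.3 → max 68.4 km
Location 4: residuals STA03 85.7, STA04 29.6, STA05 99.0 → max 99.0 km
Location 5: residuals STA03 46.9, STA04 60.0, STA05 12.1 → max 60.0 km
Only Location 2 has all residuals ≈ 0.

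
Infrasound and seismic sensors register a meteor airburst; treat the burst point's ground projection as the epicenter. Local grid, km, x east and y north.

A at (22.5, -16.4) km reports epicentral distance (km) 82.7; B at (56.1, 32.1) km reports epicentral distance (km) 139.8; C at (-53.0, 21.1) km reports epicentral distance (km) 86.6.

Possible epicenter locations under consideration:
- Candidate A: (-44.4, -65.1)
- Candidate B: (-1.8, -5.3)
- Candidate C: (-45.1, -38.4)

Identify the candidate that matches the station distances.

For each candidate, compare |candidate − station| to the reported distance:
Candidate A: residuals A 0.0, B 0.0, C 0.0 → max 0.0 km
Candidate B: residuals A 56.0, B 70.9, C 29.0 → max 70.9 km
Candidate C: residuals A 11.6, B 16.5, C 26.6 → max 26.6 km
Only Candidate A has all residuals ≈ 0.

Candidate A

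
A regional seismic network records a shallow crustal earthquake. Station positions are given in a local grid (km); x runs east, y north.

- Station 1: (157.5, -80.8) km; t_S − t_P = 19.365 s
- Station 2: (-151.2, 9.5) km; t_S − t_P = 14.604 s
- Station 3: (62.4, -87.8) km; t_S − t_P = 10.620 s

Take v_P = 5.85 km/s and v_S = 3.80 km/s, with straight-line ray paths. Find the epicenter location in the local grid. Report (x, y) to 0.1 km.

Distance from S−P lag: d = Δt · v_P v_S / (v_P − v_S) = Δt · (5.85·3.80)/(5.85−3.80) ≈ 10.8439·Δt.
So d_Station 1 = 209.99, d_Station 2 = 158.36, d_Station 3 = 115.16 km.
Circle about each station: (x − 157.5)² + (y + 80.8)² = 209.99²; (x + 151.2)² + (y − 9.5)² = 158.36²; (x − 62.4)² + (y + 87.8)² = 115.16².
Subtracting the Station 1 equation from the Station 2 and Station 3 equations removes the quadratic terms:
-617.4 x + 180.6 y = 10634.71
-190.2 x − 14.0 y = 11101.68
Solving the 2×2 system: x ≈ -50.1, y ≈ -112.4 km.

(-50.1, -112.4)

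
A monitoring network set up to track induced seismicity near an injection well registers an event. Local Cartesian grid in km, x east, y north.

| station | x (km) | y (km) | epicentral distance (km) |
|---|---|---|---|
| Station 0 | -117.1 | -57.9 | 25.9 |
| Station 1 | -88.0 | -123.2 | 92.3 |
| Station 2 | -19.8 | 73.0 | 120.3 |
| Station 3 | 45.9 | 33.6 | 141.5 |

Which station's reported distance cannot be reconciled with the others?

Solve using three stations at a time. Using Station 1, Station 2, Station 3 (subtract circle equations pairwise → linear system) gives (x, y) ≈ (-79.9, -31.2).
Distances from that point to each station vs reported:
  Station 0: calculated 45.8 vs reported 25.9 → residual 19.9 km
  Station 1: calculated 92.3 vs reported 92.3 → residual 0.0 km
  Station 2: calculated 120.3 vs reported 120.3 → residual 0.0 km
  Station 3: calculated 141.5 vs reported 141.5 → residual 0.0 km
Station 1, Station 2, Station 3 are mutually consistent (residuals ≈ 0); Station 0 is off by 19.9 km.

Station 0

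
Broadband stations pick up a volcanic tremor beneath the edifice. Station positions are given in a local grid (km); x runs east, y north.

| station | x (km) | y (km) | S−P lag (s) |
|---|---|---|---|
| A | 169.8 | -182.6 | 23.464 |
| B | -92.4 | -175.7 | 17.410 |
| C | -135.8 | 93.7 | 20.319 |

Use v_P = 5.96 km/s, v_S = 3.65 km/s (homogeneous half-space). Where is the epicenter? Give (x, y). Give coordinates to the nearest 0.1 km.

Distance from S−P lag: d = Δt · v_P v_S / (v_P − v_S) = Δt · (5.96·3.65)/(5.96−3.65) ≈ 9.4173·Δt.
So d_A = 220.97, d_B = 163.96, d_C = 191.35 km.
Circle about each station: (x − 169.8)² + (y + 182.6)² = 220.97²; (x + 92.4)² + (y + 175.7)² = 163.96²; (x + 135.8)² + (y − 93.7)² = 191.35².
Subtracting the A equation from the B and C equations removes the quadratic terms:
-524.4 x + 13.8 y = -821.69
-611.2 x + 552.6 y = -22740.55
Solving the 2×2 system: x ≈ 0.5, y ≈ -40.6 km.
Check against A (with the unrounded x, y): √((x − 169.8)²+(y + 182.6)²) = 220.97 ≈ 220.97 km. ✓

x ≈ 0.5 km, y ≈ -40.6 km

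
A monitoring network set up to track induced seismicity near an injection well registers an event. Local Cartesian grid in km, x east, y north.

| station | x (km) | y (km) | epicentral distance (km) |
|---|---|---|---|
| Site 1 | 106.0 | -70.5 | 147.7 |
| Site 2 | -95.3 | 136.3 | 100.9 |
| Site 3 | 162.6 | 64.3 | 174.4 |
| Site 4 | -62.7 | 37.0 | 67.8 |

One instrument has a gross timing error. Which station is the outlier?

Solve using three stations at a time. Using Site 2, Site 3, Site 4 (subtract circle equations pairwise → linear system) gives (x, y) ≈ (-11.0, 80.9).
Distances from that point to each station vs reported:
  Site 1: calculated 191.3 vs reported 147.7 → residual 43.6 km
  Site 2: calculated 100.9 vs reported 100.9 → residual 0.0 km
  Site 3: calculated 174.4 vs reported 174.4 → residual 0.0 km
  Site 4: calculated 67.8 vs reported 67.8 → residual 0.0 km
Site 2, Site 3, Site 4 are mutually consistent (residuals ≈ 0); Site 1 is off by 43.6 km.

Site 1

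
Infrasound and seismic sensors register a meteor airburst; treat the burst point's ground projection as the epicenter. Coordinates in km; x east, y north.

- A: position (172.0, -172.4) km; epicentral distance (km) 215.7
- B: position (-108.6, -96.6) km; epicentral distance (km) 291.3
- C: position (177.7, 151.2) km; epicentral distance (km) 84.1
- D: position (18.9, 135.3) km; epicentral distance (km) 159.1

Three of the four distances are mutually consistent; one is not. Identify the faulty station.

C

Solve using three stations at a time. Using A, B, D (subtract circle equations pairwise → linear system) gives (x, y) ≈ (147.6, 41.9).
Distances from that point to each station vs reported:
  A: calculated 215.7 vs reported 215.7 → residual 0.0 km
  B: calculated 291.3 vs reported 291.3 → residual 0.0 km
  C: calculated 113.4 vs reported 84.1 → residual 29.3 km
  D: calculated 159.1 vs reported 159.1 → residual 0.0 km
A, B, D are mutually consistent (residuals ≈ 0); C is off by 29.3 km.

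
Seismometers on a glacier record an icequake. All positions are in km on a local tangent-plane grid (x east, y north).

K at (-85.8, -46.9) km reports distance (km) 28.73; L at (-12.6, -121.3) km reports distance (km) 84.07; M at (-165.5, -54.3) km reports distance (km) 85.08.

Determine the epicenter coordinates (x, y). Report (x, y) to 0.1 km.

Circle about each station: (x + 85.8)² + (y + 46.9)² = 28.73²; (x + 12.6)² + (y + 121.3)² = 84.07²; (x + 165.5)² + (y + 54.3)² = 85.08².
Subtracting pairs of circle equations eliminates x²+y² and gives linear equations (the radical axes):
146.4 x − 148.8 y = -931.15
-159.4 x − 14.8 y = 14364.30
Solving the 2×2 system: x ≈ -83.1, y ≈ -75.5 km.

(-83.1, -75.5)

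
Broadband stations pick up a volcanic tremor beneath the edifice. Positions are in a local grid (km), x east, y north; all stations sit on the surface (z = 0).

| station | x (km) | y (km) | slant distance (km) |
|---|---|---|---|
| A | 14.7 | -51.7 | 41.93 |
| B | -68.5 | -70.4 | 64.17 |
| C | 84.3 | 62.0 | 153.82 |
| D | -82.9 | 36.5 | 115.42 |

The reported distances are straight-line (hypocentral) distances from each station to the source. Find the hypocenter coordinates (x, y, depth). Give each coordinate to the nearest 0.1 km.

Each station gives a sphere (x−x_i)² + (y−y_i)² + z² = d_i² (stations at z=0).
Subtracting the A sphere from B and C: z² cancels, leaving linear equations in x and y:
-166.4 x − 37.4 y = 4399.77
139.2 x + 227.4 y = -13840.96
Solving: x ≈ -14.796, y ≈ -51.809 km (keep extra digits for the depth step; rounded: -14.8, -51.8).
Then from the A sphere: z² = 41.93² − (x − 14.7)² − (y + 51.7)² with x = -14.796, y = -51.809, so z ≈ 29.801 ≈ 29.8 km.

(-14.8, -51.8, 29.8)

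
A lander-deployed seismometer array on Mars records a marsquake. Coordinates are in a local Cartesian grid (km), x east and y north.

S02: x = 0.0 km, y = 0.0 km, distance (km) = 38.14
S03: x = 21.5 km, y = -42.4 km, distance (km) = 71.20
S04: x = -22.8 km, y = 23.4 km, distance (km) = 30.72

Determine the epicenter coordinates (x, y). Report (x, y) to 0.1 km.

Circle about each station: x² + y² = 38.14²; (x − 21.5)² + (y + 42.4)² = 71.20²; (x + 22.8)² + (y − 23.4)² = 30.72².
Subtracting the S02 equation from the S03 and S04 equations removes the quadratic terms:
43.0 x − 84.8 y = -1354.77
-45.6 x + 46.8 y = 1578.34
Solving the 2×2 system: x ≈ -38.0, y ≈ -3.3 km.

x ≈ -38.0 km, y ≈ -3.3 km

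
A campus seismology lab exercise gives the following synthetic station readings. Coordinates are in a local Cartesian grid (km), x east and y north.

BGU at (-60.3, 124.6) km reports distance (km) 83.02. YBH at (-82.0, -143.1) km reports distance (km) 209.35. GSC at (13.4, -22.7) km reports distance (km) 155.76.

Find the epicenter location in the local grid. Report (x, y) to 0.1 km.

-116.4 km east, 63.4 km north

Circle about each station: (x + 60.3)² + (y − 124.6)² = 83.02²; (x + 82.0)² + (y + 143.1)² = 209.35²; (x − 13.4)² + (y + 22.7)² = 155.76².
Subtracting the BGU equation from the YBH and GSC equations removes the quadratic terms:
-43.4 x − 535.4 y = -28894.74
147.4 x − 294.6 y = -35835.26
Solving the 2×2 system: x ≈ -116.4, y ≈ 63.4 km.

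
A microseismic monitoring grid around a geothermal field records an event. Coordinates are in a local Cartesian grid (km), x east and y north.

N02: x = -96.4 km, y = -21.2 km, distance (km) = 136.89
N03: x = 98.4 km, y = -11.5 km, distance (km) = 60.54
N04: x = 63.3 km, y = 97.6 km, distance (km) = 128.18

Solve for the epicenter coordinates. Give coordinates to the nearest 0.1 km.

Circle about each station: (x + 96.4)² + (y + 21.2)² = 136.89²; (x − 98.4)² + (y + 11.5)² = 60.54²; (x − 63.3)² + (y − 97.6)² = 128.18².
Subtracting pairs of circle equations eliminates x²+y² and gives linear equations (the radical axes):
389.6 x + 19.4 y = 15146.19
319.4 x + 237.6 y = 6099.01
Solving the 2×2 system: x ≈ 40.3, y ≈ -28.5 km.
Check against N02 (with the unrounded x, y): √((x + 96.4)²+(y + 21.2)²) = 136.89 ≈ 136.89 km. ✓

(40.3, -28.5)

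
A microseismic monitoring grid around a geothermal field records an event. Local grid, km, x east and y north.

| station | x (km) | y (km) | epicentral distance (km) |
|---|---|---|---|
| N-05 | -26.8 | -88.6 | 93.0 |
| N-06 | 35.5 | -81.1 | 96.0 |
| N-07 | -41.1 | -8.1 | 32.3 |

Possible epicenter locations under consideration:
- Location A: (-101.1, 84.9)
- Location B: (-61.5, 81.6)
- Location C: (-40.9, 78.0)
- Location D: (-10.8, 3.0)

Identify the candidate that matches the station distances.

For each candidate, compare |candidate − station| to the reported distance:
Location A: residuals N-05 95.7, N-06 119.0, N-07 78.4 → max 119.0 km
Location B: residuals N-05 80.7, N-06 93.4, N-07 59.7 → max 93.4 km
Location C: residuals N-05 74.2, N-06 80.5, N-07 53.8 → max 80.5 km
Location D: residuals N-05 0.0, N-06 0.0, N-07 0.0 → max 0.0 km
Only Location D has all residuals ≈ 0.

Location D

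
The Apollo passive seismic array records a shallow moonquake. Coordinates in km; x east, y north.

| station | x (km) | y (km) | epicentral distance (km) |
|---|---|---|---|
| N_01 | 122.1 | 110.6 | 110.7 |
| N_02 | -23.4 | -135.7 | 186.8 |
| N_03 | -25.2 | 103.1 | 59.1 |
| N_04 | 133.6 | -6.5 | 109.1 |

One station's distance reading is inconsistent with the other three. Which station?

N_03

Solve using three stations at a time. Using N_01, N_02, N_04 (subtract circle equations pairwise → linear system) gives (x, y) ≈ (35.7, 41.5).
Distances from that point to each station vs reported:
  N_01: calculated 110.7 vs reported 110.7 → residual 0.0 km
  N_02: calculated 186.8 vs reported 186.8 → residual 0.0 km
  N_03: calculated 86.6 vs reported 59.1 → residual 27.5 km
  N_04: calculated 109.1 vs reported 109.1 → residual 0.0 km
N_01, N_02, N_04 are mutually consistent (residuals ≈ 0); N_03 is off by 27.5 km.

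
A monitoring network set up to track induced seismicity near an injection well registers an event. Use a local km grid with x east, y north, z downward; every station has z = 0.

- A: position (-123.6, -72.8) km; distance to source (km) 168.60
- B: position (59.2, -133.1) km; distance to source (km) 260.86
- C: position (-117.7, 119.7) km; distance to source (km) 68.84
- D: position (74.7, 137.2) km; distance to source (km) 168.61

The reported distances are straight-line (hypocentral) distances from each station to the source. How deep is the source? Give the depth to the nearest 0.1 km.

Each station gives a sphere (x−x_i)² + (y−y_i)² + z² = d_i² (stations at z=0).
Subtracting the A sphere from B and C: z² cancels, leaving linear equations in x and y:
365.6 x − 120.6 y = -38978.53
11.8 x + 385.0 y = 31291.59
Solving: x ≈ -79.006, y ≈ 83.698 km (keep extra digits for the depth step; rounded: -79.0, 83.7).
Then from the A sphere: z² = 168.60² − (x + 123.6)² − (y + 72.8)² with x = -79.006, y = 83.698, so z ≈ 44.110 ≈ 44.1 km.
Check against D (with the unrounded solution): distance 168.62 ≈ 168.61 km. ✓

depth ≈ 44.1 km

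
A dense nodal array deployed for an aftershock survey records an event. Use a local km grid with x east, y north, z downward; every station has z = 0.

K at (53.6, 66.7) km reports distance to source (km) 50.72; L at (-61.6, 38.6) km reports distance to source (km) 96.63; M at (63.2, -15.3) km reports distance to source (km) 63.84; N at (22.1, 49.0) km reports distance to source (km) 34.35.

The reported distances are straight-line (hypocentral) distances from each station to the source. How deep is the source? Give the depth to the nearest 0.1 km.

Each station gives a sphere (x−x_i)² + (y−y_i)² + z² = d_i² (stations at z=0).
Subtracting the K sphere from L and M: z² cancels, leaving linear equations in x and y:
-230.4 x − 56.2 y = -8802.17
19.2 x − 164.0 y = -4596.55
Solving: x ≈ 30.496, y ≈ 31.598 km (keep extra digits for the depth step; rounded: 30.5, 31.6).
Then from the K sphere: z² = 50.72² − (x − 53.6)² − (y − 66.7)² with x = 30.496, y = 31.598, so z ≈ 28.400 ≈ 28.4 km.

28.4 km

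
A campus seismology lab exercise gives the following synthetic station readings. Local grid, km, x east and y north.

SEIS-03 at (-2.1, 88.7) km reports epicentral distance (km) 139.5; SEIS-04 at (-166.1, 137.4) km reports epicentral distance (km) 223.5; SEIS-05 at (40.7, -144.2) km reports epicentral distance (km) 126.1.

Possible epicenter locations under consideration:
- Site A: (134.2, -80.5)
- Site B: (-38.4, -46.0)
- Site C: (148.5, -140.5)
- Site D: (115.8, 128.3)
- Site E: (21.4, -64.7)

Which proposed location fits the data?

For each candidate, compare |candidate − station| to the reported distance:
Site A: residuals SEIS-03 77.8, SEIS-04 147.5, SEIS-05 13.0 → max 147.5 km
Site B: residuals SEIS-03 0.0, SEIS-04 0.0, SEIS-05 0.0 → max 0.0 km
Site C: residuals SEIS-03 134.7, SEIS-04 196.3, SEIS-05 18.2 → max 196.3 km
Site D: residuals SEIS-03 15.1, SEIS-04 58.5, SEIS-05 156.6 → max 156.6 km
Site E: residuals SEIS-03 15.7, SEIS-04 52.2, SEIS-05 44.3 → max 52.2 km
Only Site B has all residuals ≈ 0.

Site B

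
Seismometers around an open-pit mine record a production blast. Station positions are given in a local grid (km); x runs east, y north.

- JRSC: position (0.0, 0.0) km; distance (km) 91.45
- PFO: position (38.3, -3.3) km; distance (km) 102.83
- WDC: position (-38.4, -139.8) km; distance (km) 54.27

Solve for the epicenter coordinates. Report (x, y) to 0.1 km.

Circle about each station: x² + y² = 91.45²; (x − 38.3)² + (y + 3.3)² = 102.83²; (x + 38.4)² + (y + 139.8)² = 54.27².
Subtracting the JRSC equation from the PFO and WDC equations removes the quadratic terms:
76.6 x − 6.6 y = -733.13
-76.8 x − 279.6 y = 26436.47
Solving the 2×2 system: x ≈ -17.3, y ≈ -89.8 km.
Check against JRSC (with the unrounded x, y): √(x²+y²) = 91.45 ≈ 91.45 km. ✓

-17.3 km east, -89.8 km north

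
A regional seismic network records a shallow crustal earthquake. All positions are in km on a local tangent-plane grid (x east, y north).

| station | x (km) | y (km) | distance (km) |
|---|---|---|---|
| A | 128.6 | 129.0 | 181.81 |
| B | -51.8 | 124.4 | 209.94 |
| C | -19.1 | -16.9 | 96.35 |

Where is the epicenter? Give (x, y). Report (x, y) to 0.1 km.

Circle about each station: (x − 128.6)² + (y − 129.0)² = 181.81²; (x + 51.8)² + (y − 124.4)² = 209.94²; (x + 19.1)² + (y + 16.9)² = 96.35².
Subtracting the A equation from the B and C equations removes the quadratic terms:
-360.8 x − 9.2 y = -26040.29
-295.4 x − 291.8 y = -8756.99
Solving the 2×2 system: x ≈ 73.3, y ≈ -44.2 km.

x ≈ 73.3 km, y ≈ -44.2 km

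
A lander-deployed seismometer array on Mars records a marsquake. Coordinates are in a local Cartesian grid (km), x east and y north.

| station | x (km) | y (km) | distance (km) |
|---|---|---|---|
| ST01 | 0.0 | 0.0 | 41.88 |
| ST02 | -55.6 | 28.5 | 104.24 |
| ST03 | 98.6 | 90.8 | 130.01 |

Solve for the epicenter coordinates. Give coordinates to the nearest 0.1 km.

(35.2, -22.7)

Circle about each station: x² + y² = 41.88²; (x + 55.6)² + (y − 28.5)² = 104.24²; (x − 98.6)² + (y − 90.8)² = 130.01².
Subtracting the ST01 equation from the ST02 and ST03 equations removes the quadratic terms:
-111.2 x + 57.0 y = -5208.43
197.2 x + 181.6 y = 2817.93
Solving the 2×2 system: x ≈ 35.2, y ≈ -22.7 km.
Check against ST01 (with the unrounded x, y): √(x²+y²) = 41.89 ≈ 41.88 km. ✓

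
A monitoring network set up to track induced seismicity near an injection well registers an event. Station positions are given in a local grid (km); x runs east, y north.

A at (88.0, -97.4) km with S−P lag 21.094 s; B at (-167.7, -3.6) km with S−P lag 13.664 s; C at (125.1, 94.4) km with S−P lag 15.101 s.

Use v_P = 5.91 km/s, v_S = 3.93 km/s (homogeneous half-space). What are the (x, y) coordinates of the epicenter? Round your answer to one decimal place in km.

Distance from S−P lag: d = Δt · v_P v_S / (v_P − v_S) = Δt · (5.91·3.93)/(5.91−3.93) ≈ 11.7305·Δt.
So d_A = 247.44, d_B = 160.28, d_C = 177.14 km.
Circle about each station: (x − 88.0)² + (y + 97.4)² = 247.44²; (x + 167.7)² + (y + 3.6)² = 160.28²; (x − 125.1)² + (y − 94.4)² = 177.14².
Subtracting pairs of circle equations eliminates x²+y² and gives linear equations (the radical axes):
-511.4 x + 187.6 y = 46442.37
74.2 x + 383.6 y = 37178.58
Solving the 2×2 system: x ≈ -51.6, y ≈ 106.9 km.

(-51.6, 106.9)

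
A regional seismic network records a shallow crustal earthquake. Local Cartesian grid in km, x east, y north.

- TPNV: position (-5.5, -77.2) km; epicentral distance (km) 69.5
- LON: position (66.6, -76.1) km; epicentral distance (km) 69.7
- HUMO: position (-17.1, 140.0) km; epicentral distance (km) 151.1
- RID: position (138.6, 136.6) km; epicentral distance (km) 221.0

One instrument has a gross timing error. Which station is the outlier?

LON

Solve using three stations at a time. Using TPNV, HUMO, RID (subtract circle equations pairwise → linear system) gives (x, y) ≈ (-26.0, -10.8).
Distances from that point to each station vs reported:
  TPNV: calculated 69.5 vs reported 69.5 → residual 0.0 km
  LON: calculated 113.3 vs reported 69.7 → residual 43.6 km
  HUMO: calculated 151.1 vs reported 151.1 → residual 0.0 km
  RID: calculated 221.0 vs reported 221.0 → residual 0.0 km
TPNV, HUMO, RID are mutually consistent (residuals ≈ 0); LON is off by 43.6 km.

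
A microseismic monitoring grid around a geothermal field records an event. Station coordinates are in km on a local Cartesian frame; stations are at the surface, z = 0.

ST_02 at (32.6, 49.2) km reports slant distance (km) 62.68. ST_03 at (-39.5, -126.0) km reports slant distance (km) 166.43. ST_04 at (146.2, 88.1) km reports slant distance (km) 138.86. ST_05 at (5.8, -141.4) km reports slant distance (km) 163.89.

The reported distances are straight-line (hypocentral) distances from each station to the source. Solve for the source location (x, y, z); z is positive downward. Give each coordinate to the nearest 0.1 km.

x ≈ 41.6 km, y ≈ 10.9 km, depth ≈ 48.8 km

Each station gives a sphere (x−x_i)² + (y−y_i)² + z² = d_i² (stations at z=0).
Subtracting the ST_02 sphere from ST_03 and ST_04: z² cancels, leaving linear equations in x and y:
-144.2 x − 350.4 y = -9817.31
227.2 x + 77.8 y = 10299.33
Solving: x ≈ 41.600, y ≈ 10.898 km (keep extra digits for the depth step; rounded: 41.6, 10.9).
Then from the ST_02 sphere: z² = 62.68² − (x − 32.6)² − (y − 49.2)² with x = 41.600, y = 10.898, so z ≈ 48.793 ≈ 48.8 km.
Check against ST_05 (with the unrounded solution): distance 163.88 ≈ 163.89 km. ✓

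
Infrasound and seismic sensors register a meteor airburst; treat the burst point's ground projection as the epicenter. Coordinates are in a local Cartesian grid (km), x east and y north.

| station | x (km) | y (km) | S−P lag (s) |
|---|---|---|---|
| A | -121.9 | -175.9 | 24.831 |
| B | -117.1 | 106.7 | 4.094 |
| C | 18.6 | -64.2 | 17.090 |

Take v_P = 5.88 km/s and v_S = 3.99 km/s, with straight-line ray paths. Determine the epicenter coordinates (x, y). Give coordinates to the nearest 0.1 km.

x ≈ -71.0 km, y ≈ 128.1 km

Distance from S−P lag: d = Δt · v_P v_S / (v_P − v_S) = Δt · (5.88·3.99)/(5.88−3.99) ≈ 12.4133·Δt.
So d_A = 308.24, d_B = 50.82, d_C = 212.14 km.
Circle about each station: (x + 121.9)² + (y + 175.9)² = 308.24²; (x + 117.1)² + (y − 106.7)² = 50.82²; (x − 18.6)² + (y + 64.2)² = 212.14².
Subtracting the A equation from the B and C equations removes the quadratic terms:
9.6 x + 565.2 y = 71726.11
281.0 x + 223.4 y = 8675.70
Solving the 2×2 system: x ≈ -71.0, y ≈ 128.1 km.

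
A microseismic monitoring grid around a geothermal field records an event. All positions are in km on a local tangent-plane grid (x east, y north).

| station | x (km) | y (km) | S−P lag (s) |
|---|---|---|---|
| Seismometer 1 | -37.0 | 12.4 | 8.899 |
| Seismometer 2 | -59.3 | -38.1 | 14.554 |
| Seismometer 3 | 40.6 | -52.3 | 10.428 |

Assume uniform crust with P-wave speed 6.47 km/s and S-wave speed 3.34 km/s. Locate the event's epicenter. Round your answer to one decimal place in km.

24.2 km east, 17.8 km north

Distance from S−P lag: d = Δt · v_P v_S / (v_P − v_S) = Δt · (6.47·3.34)/(6.47−3.34) ≈ 6.9041·Δt.
So d_Seismometer 1 = 61.44, d_Seismometer 2 = 100.48, d_Seismometer 3 = 72.00 km.
Circle about each station: (x + 37.0)² + (y − 12.4)² = 61.44²; (x + 59.3)² + (y + 38.1)² = 100.48²; (x − 40.6)² + (y + 52.3)² = 72.00².
Subtracting the Seismometer 1 equation from the Seismometer 2 and Seismometer 3 equations removes the quadratic terms:
-44.6 x − 101.0 y = -2876.02
155.2 x − 129.4 y = 1451.76
Solving the 2×2 system: x ≈ 24.2, y ≈ 17.8 km.
Check against Seismometer 1 (with the unrounded x, y): √((x + 37.0)²+(y − 12.4)²) = 61.43 ≈ 61.44 km. ✓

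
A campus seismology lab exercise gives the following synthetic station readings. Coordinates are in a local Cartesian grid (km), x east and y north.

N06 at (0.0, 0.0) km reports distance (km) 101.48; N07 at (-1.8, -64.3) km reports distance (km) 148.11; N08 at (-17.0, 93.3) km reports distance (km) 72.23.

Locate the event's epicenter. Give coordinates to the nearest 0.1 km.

Circle about each station: x² + y² = 101.48²; (x + 1.8)² + (y + 64.3)² = 148.11²; (x + 17.0)² + (y − 93.3)² = 72.23².
Subtracting the N06 equation from the N07 and N08 equations removes the quadratic terms:
-3.6 x − 128.6 y = -7500.65
-34.0 x + 186.6 y = 14074.91
Solving the 2×2 system: x ≈ -81.4, y ≈ 60.6 km.

(-81.4, 60.6)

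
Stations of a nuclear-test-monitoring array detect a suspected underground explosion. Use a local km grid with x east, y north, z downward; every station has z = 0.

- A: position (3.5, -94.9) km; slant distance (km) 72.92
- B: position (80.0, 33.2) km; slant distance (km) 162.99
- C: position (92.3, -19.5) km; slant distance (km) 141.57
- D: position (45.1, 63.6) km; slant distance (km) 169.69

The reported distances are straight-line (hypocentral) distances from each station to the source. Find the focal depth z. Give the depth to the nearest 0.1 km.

Each station gives a sphere (x−x_i)² + (y−y_i)² + z² = d_i² (stations at z=0).
Subtracting the A sphere from B and C: z² cancels, leaving linear equations in x and y:
153.0 x + 256.2 y = -22764.43
177.6 x + 150.8 y = -14843.46
Solving: x ≈ -16.497, y ≈ -79.002 km (keep extra digits for the depth step; rounded: -16.5, -79.0).
Then from the A sphere: z² = 72.92² − (x − 3.5)² − (y + 94.9)² with x = -16.497, y = -79.002, so z ≈ 68.299 ≈ 68.3 km.
Check against D (with the unrounded solution): distance 169.69 ≈ 169.69 km. ✓

z ≈ 68.3 km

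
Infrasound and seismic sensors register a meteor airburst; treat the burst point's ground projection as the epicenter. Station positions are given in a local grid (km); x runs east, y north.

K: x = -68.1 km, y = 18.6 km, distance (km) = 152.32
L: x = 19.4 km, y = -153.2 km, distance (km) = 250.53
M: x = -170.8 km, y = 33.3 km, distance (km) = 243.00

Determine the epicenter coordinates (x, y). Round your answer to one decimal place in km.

Circle about each station: (x + 68.1)² + (y − 18.6)² = 152.32²; (x − 19.4)² + (y + 153.2)² = 250.53²; (x + 170.8)² + (y − 33.3)² = 243.00².
Subtracting the K equation from the L and M equations removes the quadratic terms:
175.0 x − 343.6 y = -20700.87
-205.4 x + 29.4 y = -10549.66
Solving the 2×2 system: x ≈ 64.7, y ≈ 93.2 km.
Check against K (with the unrounded x, y): √((x + 68.1)²+(y − 18.6)²) = 152.32 ≈ 152.32 km. ✓

(64.7, 93.2)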